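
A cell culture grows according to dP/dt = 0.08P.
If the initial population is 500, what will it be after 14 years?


The ODE dP/dt = 0.08P has solution P(t) = P(0)e^(0.08t).
Substitute P(0) = 500 and t = 14: P(14) = 500 e^(1.12) ≈ 1532.


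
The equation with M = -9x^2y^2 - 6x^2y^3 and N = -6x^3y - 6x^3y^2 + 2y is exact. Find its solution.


Check exactness: ∂M/∂y = -18x^2y - 18x^2y^2 and ∂N/∂x = -18x^2y - 18x^2y^2; equal, so the equation is exact.
Integrate M with respect to x (treating y as constant): ∫M dx = -3x^3y^2 - 2x^3y^3 + h(y).
Differentiate w.r.t. y and set equal to N: the x-dependent terms already match, leaving h'(y) = 2y. Integrate: h(y) = y^2.
So F(x,y) = -3x^3y^2 - 2x^3y^3 + y^2.
General solution: -3x^3y^2 - 2x^3y^3 + y^2 = C.


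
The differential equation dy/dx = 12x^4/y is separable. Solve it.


Separate variables: y dy = 12x^4 dx.
Integrate both sides: y²/2 = (12/5)x^5 + C₀.
Multiply by 2: y² = (24/5)x^5 + C.


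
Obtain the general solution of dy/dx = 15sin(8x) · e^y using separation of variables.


Separate: e^(-y) dy = 15sin(8x) dx.
Integrate: -e^(-y) = -(15/8)cos(8x) + C₀.
Rearrange: e^(-y) = (15/8)cos(8x) + C.


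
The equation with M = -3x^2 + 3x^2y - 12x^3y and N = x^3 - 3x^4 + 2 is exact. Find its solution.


Check exactness: ∂M/∂y = 3x^2 - 12x^3 and ∂N/∂x = 3x^2 - 12x^3; equal, so the equation is exact.
Integrate M with respect to x (treating y as constant): ∫M dx = -x^3 + x^3y - 3x^4y + h(y).
Differentiate w.r.t. y and set equal to N: the x-dependent terms already match, leaving h'(y) = 2. Integrate: h(y) = 2y.
So F(x,y) = -x^3 + x^3y - 3x^4y + 2y.
General solution: -x^3 + x^3y - 3x^4y + 2y = C.


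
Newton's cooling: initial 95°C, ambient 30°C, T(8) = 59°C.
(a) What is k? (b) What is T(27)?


Newton's law: T(t) = T_a + (T₀ - T_a)e^(-kt).
(a) Use T(8) = 59: (59 - 30)/(95 - 30) = e^(-k·8), so k = -ln(0.446)/8 ≈ 0.1009.
(b) Apply k to t = 27: T(27) = 30 + (65)e^(-2.724) ≈ 34.3°C.


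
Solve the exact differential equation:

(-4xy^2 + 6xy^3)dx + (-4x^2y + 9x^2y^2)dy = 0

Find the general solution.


Check exactness: ∂M/∂y = -8xy + 18xy^2 and ∂N/∂x = -8xy + 18xy^2; equal, so the equation is exact.
Integrate M with respect to x (treating y as constant): ∫M dx = -2x^2y^2 + 3x^2y^3 + h(y).
Differentiate w.r.t. y and set equal to N: all terms match, so h'(y) = 0 and h is a constant absorbed into C.
General solution: -2x^2y^2 + 3x^2y^3 = C.


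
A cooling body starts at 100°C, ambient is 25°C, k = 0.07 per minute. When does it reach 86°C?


From T(t) = T_a + (T₀ - T_a)e^(-kt), set T(t) = 86:
(86 - 25) / (100 - 25) = e^(-0.07t), so t = -ln(0.813)/0.07 ≈ 3.0 minutes.


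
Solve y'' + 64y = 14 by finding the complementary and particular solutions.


Homogeneous part: r² + 64 = 0 ⇒ r = ±8i, so y_h = C₁cos(8x) + C₂sin(8x).
Try constant y_p = A; plug in: 64A = 14 ⇒ A = 7/32.
General solution: y = C₁cos(8x) + C₂sin(8x) + 7/32.


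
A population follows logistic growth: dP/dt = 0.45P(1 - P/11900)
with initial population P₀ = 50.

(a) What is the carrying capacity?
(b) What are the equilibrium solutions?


Logistic ODE dP/dt = 0.45P(1 - P/11900) has equilibria where dP/dt = 0, i.e. P = 0 or P = 11900.
The coefficient (1 - P/K) = 0 when P = K, identifying K = 11900 as the carrying capacity.
(a) K = 11900; (b) equilibria P = 0 and P = 11900.


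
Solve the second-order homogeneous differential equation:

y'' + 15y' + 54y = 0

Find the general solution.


Characteristic equation: r² + 15r + 54 = 0.
Factor: (r + 6)(r + 9) = 0 ⇒ r = -6, -9 (distinct real).
General solution: y = C₁e^(-6x) + C₂e^(-9x).


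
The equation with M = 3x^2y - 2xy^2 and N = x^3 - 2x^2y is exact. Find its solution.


Check exactness: ∂M/∂y = 3x^2 - 4xy and ∂N/∂x = 3x^2 - 4xy; equal, so the equation is exact.
Integrate M with respect to x (treating y as constant): ∫M dx = x^3y - x^2y^2 + h(y).
Differentiate w.r.t. y and set equal to N: all terms match, so h'(y) = 0 and h is a constant absorbed into C.
General solution: x^3y - x^2y^2 = C.


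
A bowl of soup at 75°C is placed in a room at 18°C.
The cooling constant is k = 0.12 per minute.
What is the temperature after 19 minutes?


Newton's law: dT/dt = -k(T - T_a) has solution T(t) = T_a + (T₀ - T_a)e^(-kt).
Plug in T_a = 18, T₀ = 75, k = 0.12, t = 19: T(19) = 18 + (57)e^(-2.28) ≈ 23.8°C.


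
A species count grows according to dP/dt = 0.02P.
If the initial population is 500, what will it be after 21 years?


The ODE dP/dt = 0.02P has solution P(t) = P(0)e^(0.02t).
Substitute P(0) = 500 and t = 21: P(21) = 500 e^(0.42) ≈ 761.


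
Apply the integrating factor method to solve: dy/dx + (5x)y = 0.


P(x) = 5x ⇒ μ = e^((5/2)x²).
Q(x) = 0 so μ y is constant: y = Ce^(-(5/2)x²).


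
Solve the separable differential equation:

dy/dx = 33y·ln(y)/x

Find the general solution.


Separate: dy/[y ln(y)] = 33 dx/x.
Substitute u = ln(y): du/u = 33 dx/x.
Integrate: ln|ln(y)| = 33ln|x| + C₀, hence ln(y) = C·x^33.


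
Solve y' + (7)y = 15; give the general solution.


P(x) = 7, Q(x) = 15; integrating factor μ = e^(7x).
(μ y)' = 15e^(7x) ⇒ μ y = (15/7)e^(7x) + C.
Divide by μ: y = 15/7 + Ce^(-7x).


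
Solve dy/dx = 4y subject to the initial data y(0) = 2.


General solution of y' = 4y is y = Ce^(4x).
Apply y(0) = 2: C = 2.
Particular solution: y = 2e^(4x).


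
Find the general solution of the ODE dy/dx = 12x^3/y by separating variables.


Separate variables: y dy = 12x^3 dx.
Integrate both sides: y²/2 = 3x^4 + C₀.
Multiply by 2: y² = 6x^4 + C.


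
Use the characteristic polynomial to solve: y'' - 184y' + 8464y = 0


Characteristic equation: r² - 184r + 8464 = 0, i.e. (r - 92)² = 0.
Repeated root r = 92; include an x factor for the second linearly independent solution.
General solution: y = (C₁ + C₂x)e^(92x).


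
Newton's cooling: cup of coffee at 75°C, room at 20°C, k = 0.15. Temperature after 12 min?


Newton's law: dT/dt = -k(T - T_a) has solution T(t) = T_a + (T₀ - T_a)e^(-kt).
Plug in T_a = 20, T₀ = 75, k = 0.15, t = 12: T(12) = 20 + (55)e^(-1.80) ≈ 29.1°C.


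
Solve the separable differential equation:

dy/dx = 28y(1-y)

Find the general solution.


Separate: dy/[y(1-y)] = 28 dx.
Partial fractions: 1/[y(1-y)] = 1/y + 1/(1-y).
Integrate: ln|y/(1-y)| = 28x + C₀.
Solve for y: y = 1/(1 + Ce^(-28x)).


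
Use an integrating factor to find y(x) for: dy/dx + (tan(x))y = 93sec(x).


P(x) = tan(x) ⇒ μ = e^(∫tan(x)dx) = sec(x).
(sec(x) y)' = 93sec²(x) ⇒ sec(x) y = 93tan(x) + C.
Multiply by cos(x): y = 93sin(x) + C·cos(x).


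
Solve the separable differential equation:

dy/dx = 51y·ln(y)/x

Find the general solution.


Separate: dy/[y ln(y)] = 51 dx/x.
Substitute u = ln(y): du/u = 51 dx/x.
Integrate: ln|ln(y)| = 51ln|x| + C₀, hence ln(y) = C·x^51.


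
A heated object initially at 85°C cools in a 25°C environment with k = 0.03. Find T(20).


Newton's law: dT/dt = -k(T - T_a) has solution T(t) = T_a + (T₀ - T_a)e^(-kt).
Plug in T_a = 25, T₀ = 85, k = 0.03, t = 20: T(20) = 25 + (60)e^(-0.60) ≈ 57.9°C.


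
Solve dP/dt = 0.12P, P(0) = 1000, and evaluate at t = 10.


The ODE dP/dt = 0.12P has solution P(t) = P(0)e^(0.12t).
Substitute P(0) = 1000 and t = 10: P(10) = 1000 e^(1.20) ≈ 3320.


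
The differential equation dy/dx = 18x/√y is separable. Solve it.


Separate: √y dy = 18x dx.
Integrate: (2/3)y^(3/2) = 9x² + C.


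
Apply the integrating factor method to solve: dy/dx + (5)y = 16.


P(x) = 5, Q(x) = 16; integrating factor μ = e^(5x).
(μ y)' = 16e^(5x) ⇒ μ y = (16/5)e^(5x) + C.
Divide by μ: y = 16/5 + Ce^(-5x).


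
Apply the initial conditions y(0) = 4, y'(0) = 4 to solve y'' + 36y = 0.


Characteristic roots of r² + 36 = 0 are ±6i, so y = C₁cos(6x) + C₂sin(6x).
Apply y(0) = 4: C₁ = 4. Differentiate and apply y'(0) = 4: 6·C₂ = 4, so C₂ = 2/3.
Particular solution: y = 4cos(6x) + (2/3)sin(6x).


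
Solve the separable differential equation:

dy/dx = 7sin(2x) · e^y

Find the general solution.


Separate: e^(-y) dy = 7sin(2x) dx.
Integrate: -e^(-y) = -(7/2)cos(2x) + C₀.
Rearrange: e^(-y) = (7/2)cos(2x) + C.


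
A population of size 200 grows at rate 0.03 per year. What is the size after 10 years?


The ODE dP/dt = 0.03P has solution P(t) = P(0)e^(0.03t).
Substitute P(0) = 200 and t = 10: P(10) = 200 e^(0.30) ≈ 270.


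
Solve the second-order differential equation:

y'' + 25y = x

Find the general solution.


Homogeneous: r² + 25 = 0 ⇒ r = ±5i, y_h = C₁cos(5x) + C₂sin(5x).
Polynomial forcing; try y_p = Ax + B. Then y_p'' + 25 y_p = 25(Ax + B) = x, so B = 0 and A = 1/25.
General solution: y = C₁cos(5x) + C₂sin(5x) + (1/25)x.


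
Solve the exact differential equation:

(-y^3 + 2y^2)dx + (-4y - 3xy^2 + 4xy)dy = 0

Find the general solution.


Check exactness: ∂M/∂y = -3y^2 + 4y and ∂N/∂x = -3y^2 + 4y; equal, so the equation is exact.
Integrate M with respect to x (treating y as constant): ∫M dx = -xy^3 + 2xy^2 + h(y).
Differentiate w.r.t. y and set equal to N: the x-dependent terms already match, leaving h'(y) = -4y. Integrate: h(y) = -2y^2.
So F(x,y) = -2y^2 - xy^3 + 2xy^2.
General solution: -2y^2 - xy^3 + 2xy^2 = C.


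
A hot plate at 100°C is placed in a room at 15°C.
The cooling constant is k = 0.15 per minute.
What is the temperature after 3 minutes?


Newton's law: dT/dt = -k(T - T_a) has solution T(t) = T_a + (T₀ - T_a)e^(-kt).
Plug in T_a = 15, T₀ = 100, k = 0.15, t = 3: T(3) = 15 + (85)e^(-0.45) ≈ 69.2°C.


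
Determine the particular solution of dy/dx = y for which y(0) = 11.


General solution of y' = y is y = Ce^(x).
Apply y(0) = 11: C = 11.
Particular solution: y = 11e^(x).


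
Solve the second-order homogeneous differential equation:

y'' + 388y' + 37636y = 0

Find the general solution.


Characteristic equation: r² + 388r + 37636 = 0, i.e. (r + 194)² = 0.
Repeated root r = -194; include an x factor for the second linearly independent solution.
General solution: y = (C₁ + C₂x)e^(-194x).


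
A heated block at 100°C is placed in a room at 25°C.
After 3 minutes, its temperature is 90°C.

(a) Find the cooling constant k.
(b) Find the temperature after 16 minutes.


Newton's law: T(t) = T_a + (T₀ - T_a)e^(-kt).
(a) Use T(3) = 90: (90 - 25)/(100 - 25) = e^(-k·3), so k = -ln(0.867)/3 ≈ 0.0477.
(b) Apply k to t = 16: T(16) = 25 + (75)e^(-0.763) ≈ 60.0°C.


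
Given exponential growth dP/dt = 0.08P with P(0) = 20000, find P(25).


The ODE dP/dt = 0.08P has solution P(t) = P(0)e^(0.08t).
Substitute P(0) = 20000 and t = 25: P(25) = 20000 e^(2.00) ≈ 147781.


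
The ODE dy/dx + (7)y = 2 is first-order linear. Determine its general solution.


P(x) = 7, Q(x) = 2; integrating factor μ = e^(7x).
(μ y)' = 2e^(7x) ⇒ μ y = (2/7)e^(7x) + C.
Divide by μ: y = 2/7 + Ce^(-7x).


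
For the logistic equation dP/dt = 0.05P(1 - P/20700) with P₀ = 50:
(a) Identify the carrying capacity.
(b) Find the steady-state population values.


Logistic ODE dP/dt = 0.05P(1 - P/20700) has equilibria where dP/dt = 0, i.e. P = 0 or P = 20700.
The coefficient (1 - P/K) = 0 when P = K, identifying K = 20700 as the carrying capacity.
(a) K = 20700; (b) equilibria P = 0 and P = 20700.


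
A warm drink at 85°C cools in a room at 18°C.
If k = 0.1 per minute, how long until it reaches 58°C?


From T(t) = T_a + (T₀ - T_a)e^(-kt), set T(t) = 58:
(58 - 18) / (85 - 18) = e^(-0.1t), so t = -ln(0.597)/0.1 ≈ 5.2 minutes.


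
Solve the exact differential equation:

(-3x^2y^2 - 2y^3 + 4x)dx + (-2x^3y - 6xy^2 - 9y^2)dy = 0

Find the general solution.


Check exactness: ∂M/∂y = -6x^2y - 6y^2 and ∂N/∂x = -6x^2y - 6y^2; equal, so the equation is exact.
Integrate M with respect to x (treating y as constant): ∫M dx = -x^3y^2 - 2xy^3 + 2x^2 + h(y).
Differentiate w.r.t. y and set equal to N: the x-dependent terms already match, leaving h'(y) = -9y^2. Integrate: h(y) = -3y^3.
So F(x,y) = -x^3y^2 - 2xy^3 + 2x^2 - 3y^3.
General solution: -x^3y^2 - 2xy^3 + 2x^2 - 3y^3 = C.


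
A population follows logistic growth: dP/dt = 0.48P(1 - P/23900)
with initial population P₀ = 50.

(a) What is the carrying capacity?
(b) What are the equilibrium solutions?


Logistic ODE dP/dt = 0.48P(1 - P/23900) has equilibria where dP/dt = 0, i.e. P = 0 or P = 23900.
The coefficient (1 - P/K) = 0 when P = K, identifying K = 23900 as the carrying capacity.
(a) K = 23900; (b) equilibria P = 0 and P = 23900.


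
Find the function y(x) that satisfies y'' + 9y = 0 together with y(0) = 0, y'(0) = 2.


Characteristic roots of r² + 9 = 0 are ±3i, so y = C₁cos(3x) + C₂sin(3x).
Apply y(0) = 0: C₁ = 0. Differentiate and apply y'(0) = 2: 3·C₂ = 2, so C₂ = 2/3.
Particular solution: y = (2/3)sin(3x).


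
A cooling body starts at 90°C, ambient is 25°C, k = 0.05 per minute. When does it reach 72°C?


From T(t) = T_a + (T₀ - T_a)e^(-kt), set T(t) = 72:
(72 - 25) / (90 - 25) = e^(-0.05t), so t = -ln(0.723)/0.05 ≈ 6.5 minutes.


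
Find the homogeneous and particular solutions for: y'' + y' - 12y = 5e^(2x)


Characteristic roots of r² + r - 12 = 0 are -4, 3.
y_h = C₁e^(-4x) + C₂e^(3x).
Forcing exponent 2 is not a characteristic root; try y_p = Ae^(2x).
Substitute: A·(4 + (1)·2 + (-12)) = A·-6 = 5, so A = -5/6.
General solution: y = C₁e^(-4x) + C₂e^(3x) - (5/6)e^(2x).


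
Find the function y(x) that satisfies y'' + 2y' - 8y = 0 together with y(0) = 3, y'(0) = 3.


Characteristic roots of r² + 2r - 8 = 0 are 2, -4.
General solution y = c₁ e^(2x) + c₂ e^(-4x).
Apply y(0) = 3: c₁ + c₂ = 3. Apply y'(0) = 3: 2 c₁ - 4 c₂ = 3.
Solve: c₁ = 5/2, c₂ = 1/2.
Particular solution: y = (5/2)e^(2x) + (1/2)e^(-4x).


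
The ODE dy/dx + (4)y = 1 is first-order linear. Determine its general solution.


P(x) = 4, Q(x) = 1; integrating factor μ = e^(4x).
(μ y)' = e^(4x) ⇒ μ y = (1/4)e^(4x) + C.
Divide by μ: y = 1/4 + Ce^(-4x).


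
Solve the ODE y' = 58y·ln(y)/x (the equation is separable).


Separate: dy/[y ln(y)] = 58 dx/x.
Substitute u = ln(y): du/u = 58 dx/x.
Integrate: ln|ln(y)| = 58ln|x| + C₀, hence ln(y) = C·x^58.


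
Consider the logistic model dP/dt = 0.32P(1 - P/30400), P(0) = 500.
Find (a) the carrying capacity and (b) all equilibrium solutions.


Logistic ODE dP/dt = 0.32P(1 - P/30400) has equilibria where dP/dt = 0, i.e. P = 0 or P = 30400.
The coefficient (1 - P/K) = 0 when P = K, identifying K = 30400 as the carrying capacity.
(a) K = 30400; (b) equilibria P = 0 and P = 30400.


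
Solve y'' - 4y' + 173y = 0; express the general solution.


Characteristic equation: r² - 4r + 173 = 0.
Discriminant is negative; roots r = 2 ± 13i (complex conjugate pair).
General solution uses e^(α x)(C₁ cos(β x) + C₂ sin(β x)): y = e^(2x)(C₁cos(13x) + C₂sin(13x)).


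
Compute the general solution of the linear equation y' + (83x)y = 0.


P(x) = 83x ⇒ μ = e^((83/2)x²).
Q(x) = 0 so μ y is constant: y = Ce^(-(83/2)x²).


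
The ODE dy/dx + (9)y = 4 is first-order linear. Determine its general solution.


P(x) = 9, Q(x) = 4; integrating factor μ = e^(9x).
(μ y)' = 4e^(9x) ⇒ μ y = (4/9)e^(9x) + C.
Divide by μ: y = 4/9 + Ce^(-9x).


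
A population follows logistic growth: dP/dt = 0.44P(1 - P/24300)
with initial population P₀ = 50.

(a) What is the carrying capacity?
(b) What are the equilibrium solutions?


Logistic ODE dP/dt = 0.44P(1 - P/24300) has equilibria where dP/dt = 0, i.e. P = 0 or P = 24300.
The coefficient (1 - P/K) = 0 when P = K, identifying K = 24300 as the carrying capacity.
(a) K = 24300; (b) equilibria P = 0 and P = 24300.


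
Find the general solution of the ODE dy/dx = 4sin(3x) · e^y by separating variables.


Separate: e^(-y) dy = 4sin(3x) dx.
Integrate: -e^(-y) = -(4/3)cos(3x) + C₀.
Rearrange: e^(-y) = (4/3)cos(3x) + C.


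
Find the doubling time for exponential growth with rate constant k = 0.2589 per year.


Exponential growth: P(t) = P₀ e^(0.2589t). Set P(t)/P₀ = 2: e^(0.2589t) = 2.
Solve: t = ln(2)/0.2589 ≈ 2.68 years.


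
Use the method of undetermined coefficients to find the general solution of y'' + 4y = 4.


Homogeneous part: r² + 4 = 0 ⇒ r = ±2i, so y_h = C₁cos(2x) + C₂sin(2x).
Try constant y_p = A; plug in: 4A = 4 ⇒ A = 1.
General solution: y = C₁cos(2x) + C₂sin(2x) + 1.


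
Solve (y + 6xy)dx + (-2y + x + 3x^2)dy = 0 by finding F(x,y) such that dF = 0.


Check exactness: ∂M/∂y = 1 + 6x and ∂N/∂x = 1 + 6x; equal, so the equation is exact.
Integrate M with respect to x (treating y as constant): ∫M dx = xy + 3x^2y + h(y).
Differentiate w.r.t. y and set equal to N: the x-dependent terms already match, leaving h'(y) = -2y. Integrate: h(y) = -y^2.
So F(x,y) = -y^2 + xy + 3x^2y.
General solution: -y^2 + xy + 3x^2y = C.


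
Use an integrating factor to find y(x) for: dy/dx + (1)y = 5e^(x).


P(x) = 1 ⇒ μ = e^(x).
(μ y)' = 5e^(2x) ⇒ μ y = (5/2)e^(2x) + C.
Divide by μ: y = (5/2)e^(x) + Ce^(-x).


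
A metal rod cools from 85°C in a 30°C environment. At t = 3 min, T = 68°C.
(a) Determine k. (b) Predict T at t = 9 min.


Newton's law: T(t) = T_a + (T₀ - T_a)e^(-kt).
(a) Use T(3) = 68: (68 - 30)/(85 - 30) = e^(-k·3), so k = -ln(0.691)/3 ≈ 0.1232.
(b) Apply k to t = 9: T(9) = 30 + (55)e^(-1.109) ≈ 48.1°C.


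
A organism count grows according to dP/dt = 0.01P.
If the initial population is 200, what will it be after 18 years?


The ODE dP/dt = 0.01P has solution P(t) = P(0)e^(0.01t).
Substitute P(0) = 200 and t = 18: P(18) = 200 e^(0.18) ≈ 239.


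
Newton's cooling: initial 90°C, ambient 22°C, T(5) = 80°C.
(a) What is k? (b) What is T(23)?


Newton's law: T(t) = T_a + (T₀ - T_a)e^(-kt).
(a) Use T(5) = 80: (80 - 22)/(90 - 22) = e^(-k·5), so k = -ln(0.853)/5 ≈ 0.0318.
(b) Apply k to t = 23: T(23) = 22 + (68)e^(-0.732) ≈ 54.7°C.


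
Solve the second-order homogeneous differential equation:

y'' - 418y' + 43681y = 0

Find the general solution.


Characteristic equation: r² - 418r + 43681 = 0, i.e. (r - 209)² = 0.
Repeated root r = 209; include an x factor for the second linearly independent solution.
General solution: y = (C₁ + C₂x)e^(209x).


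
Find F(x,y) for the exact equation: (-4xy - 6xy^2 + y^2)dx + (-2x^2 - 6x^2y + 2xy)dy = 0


Check exactness: ∂M/∂y = -4x - 12xy + 2y and ∂N/∂x = -4x - 12xy + 2y; equal, so the equation is exact.
Integrate M with respect to x (treating y as constant): ∫M dx = -2x^2y - 3x^2y^2 + xy^2 + h(y).
Differentiate w.r.t. y and set equal to N: all terms match, so h'(y) = 0 and h is a constant absorbed into C.
General solution: -2x^2y - 3x^2y^2 + xy^2 = C.


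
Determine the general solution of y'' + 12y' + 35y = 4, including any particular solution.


Characteristic roots of r² + 12r + 35 = 0 are -5, -7.
y_h = C₁e^(-5x) + C₂e^(-7x).
Constant forcing; try y_p = A. Then 35A = 4 ⇒ A = 4/35.
General solution: y = C₁e^(-5x) + C₂e^(-7x) + 4/35.


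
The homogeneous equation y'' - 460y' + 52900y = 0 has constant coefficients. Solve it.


Characteristic equation: r² - 460r + 52900 = 0, i.e. (r - 230)² = 0.
Repeated root r = 230; include an x factor for the second linearly independent solution.
General solution: y = (C₁ + C₂x)e^(230x).


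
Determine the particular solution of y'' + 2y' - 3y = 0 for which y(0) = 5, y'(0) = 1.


Characteristic roots of r² + 2r - 3 = 0 are 1, -3.
General solution y = c₁ e^(x) + c₂ e^(-3x).
Apply y(0) = 5: c₁ + c₂ = 5. Apply y'(0) = 1: 1 c₁ - 3 c₂ = 1.
Solve: c₁ = 4, c₂ = 1.
Particular solution: y = 4e^(x) + e^(-3x).


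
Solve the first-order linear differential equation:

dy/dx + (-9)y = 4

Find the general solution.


P(x) = -9 ⇒ μ = e^(-9x).
(μ y)' = 4e^(-9x) ⇒ μ y = -(4/9)e^(-9x) + C.
Divide by μ: y = -4/9 + Ce^(9x).


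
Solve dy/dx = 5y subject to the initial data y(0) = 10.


General solution of y' = 5y is y = Ce^(5x).
Apply y(0) = 10: C = 10.
Particular solution: y = 10e^(5x).


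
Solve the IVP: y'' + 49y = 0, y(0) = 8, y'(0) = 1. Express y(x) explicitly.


Characteristic roots of r² + 49 = 0 are ±7i, so y = C₁cos(7x) + C₂sin(7x).
Apply y(0) = 8: C₁ = 8. Differentiate and apply y'(0) = 1: 7·C₂ = 1, so C₂ = 1/7.
Particular solution: y = 8cos(7x) + (1/7)sin(7x).


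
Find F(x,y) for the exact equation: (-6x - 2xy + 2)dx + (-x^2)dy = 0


Check exactness: ∂M/∂y = -2x and ∂N/∂x = -2x; equal, so the equation is exact.
Integrate M with respect to x (treating y as constant): ∫M dx = -3x^2 - x^2y + 2x + h(y).
Differentiate w.r.t. y and set equal to N: all terms match, so h'(y) = 0 and h is a constant absorbed into C.
General solution: -3x^2 - x^2y + 2x = C.


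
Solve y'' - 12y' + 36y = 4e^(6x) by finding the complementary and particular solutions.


Characteristic polynomial (r - 6)² = 0; repeated root r = 6.
y_h = (C₁ + C₂x)e^(6x). Forcing matches the repeated root (resonance), so try y_p = Ax² e^(6x).
Substitute and solve for A: 2A = 4, so A = 2.
General solution: y = (C₁ + C₂x + 2x²)e^(6x).


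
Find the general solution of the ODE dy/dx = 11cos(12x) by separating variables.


g(y) = 1, so integrate directly: y = ∫ 11cos(12x) dx = (11/12)sin(12x) + C.


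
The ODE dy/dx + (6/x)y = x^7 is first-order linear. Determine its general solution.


P(x) = 6/x ⇒ μ = x^6.
(x^6 y)' = x^13 ⇒ x^6 y = x^14/(14) + C.
Solve for y: y = (1/14)x^8 + C/x^6.


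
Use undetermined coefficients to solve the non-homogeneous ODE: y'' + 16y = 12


Homogeneous part: r² + 16 = 0 ⇒ r = ±4i, so y_h = C₁cos(4x) + C₂sin(4x).
Try constant y_p = A; plug in: 16A = 12 ⇒ A = 3/4.
General solution: y = C₁cos(4x) + C₂sin(4x) + 3/4.


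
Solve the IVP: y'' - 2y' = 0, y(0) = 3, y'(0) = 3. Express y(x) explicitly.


Characteristic roots of r² - 2r = 0 are 0, 2.
General solution y = c₁ + c₂ e^(2x).
Apply y(0) = 3: c₁ + c₂ = 3. Apply y'(0) = 3: 0 c₁ + 2 c₂ = 3.
Solve: c₁ = 3/2, c₂ = 3/2.
Particular solution: y = 3/2 + (3/2)e^(2x).


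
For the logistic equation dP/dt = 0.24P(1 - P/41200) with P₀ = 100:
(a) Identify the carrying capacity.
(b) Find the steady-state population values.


Logistic ODE dP/dt = 0.24P(1 - P/41200) has equilibria where dP/dt = 0, i.e. P = 0 or P = 41200.
The coefficient (1 - P/K) = 0 when P = K, identifying K = 41200 as the carrying capacity.
(a) K = 41200; (b) equilibria P = 0 and P = 41200.


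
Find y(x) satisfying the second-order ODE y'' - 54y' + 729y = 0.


Characteristic equation: r² - 54r + 729 = 0, i.e. (r - 27)² = 0.
Repeated root r = 27; include an x factor for the second linearly independent solution.
General solution: y = (C₁ + C₂x)e^(27x).


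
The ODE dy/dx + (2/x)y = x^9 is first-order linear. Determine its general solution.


P(x) = 2/x ⇒ μ = x^2.
(x^2 y)' = x^2·x^9 = x^11.
Integrate: x^2 y = x^12/(12) + C.
Solve for y: y = (1/12)x^10 + C/x^2.


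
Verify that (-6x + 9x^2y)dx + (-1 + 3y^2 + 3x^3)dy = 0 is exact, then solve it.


Check exactness: ∂M/∂y = 9x^2 and ∂N/∂x = 9x^2; equal, so the equation is exact.
Integrate M with respect to x (treating y as constant): ∫M dx = -3x^2 + 3x^3y + h(y).
Differentiate w.r.t. y and set equal to N: the x-dependent terms already match, leaving h'(y) = -1 + 3y^2. Integrate: h(y) = -y + y^3.
So F(x,y) = -y + y^3 - 3x^2 + 3x^3y.
General solution: -y + y^3 - 3x^2 + 3x^3y = C.


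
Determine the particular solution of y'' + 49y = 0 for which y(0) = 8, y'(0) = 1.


Characteristic roots of r² + 49 = 0 are ±7i, so y = C₁cos(7x) + C₂sin(7x).
Apply y(0) = 8: C₁ = 8. Differentiate and apply y'(0) = 1: 7·C₂ = 1, so C₂ = 1/7.
Particular solution: y = 8cos(7x) + (1/7)sin(7x).


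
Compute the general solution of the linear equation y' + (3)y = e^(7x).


P(x) = 3 ⇒ μ = e^(3x).
(μ y)' = e^(10x) ⇒ μ y = e^(10x)/10 + C.
Divide by μ: y = (1/10)e^(7x) + Ce^(-3x).


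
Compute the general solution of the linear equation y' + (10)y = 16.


P(x) = 10, Q(x) = 16; integrating factor μ = e^(10x).
(μ y)' = 16e^(10x) ⇒ μ y = (8/5)e^(10x) + C.
Divide by μ: y = 8/5 + Ce^(-10x).


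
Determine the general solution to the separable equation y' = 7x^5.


Integrate both sides with respect to x: y = ∫ 7x^5 dx = (7/6)x^6 + C.


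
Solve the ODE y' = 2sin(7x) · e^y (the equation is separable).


Separate: e^(-y) dy = 2sin(7x) dx.
Integrate: -e^(-y) = -(2/7)cos(7x) + C₀.
Rearrange: e^(-y) = (2/7)cos(7x) + C.


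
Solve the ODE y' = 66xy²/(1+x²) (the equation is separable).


Separate: dy/y² = 66x/(1+x²) dx.
Integrate LHS: ∫ dy/y² = -1/y.
Integrate RHS via u = 1+x²: 33ln(1+x²) + C.
Result: -1/y = 33ln(1+x²) + C.


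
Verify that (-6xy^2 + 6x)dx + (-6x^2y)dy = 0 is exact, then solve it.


Check exactness: ∂M/∂y = -12xy and ∂N/∂x = -12xy; equal, so the equation is exact.
Integrate M with respect to x (treating y as constant): ∫M dx = -3x^2y^2 + 3x^2 + h(y).
Differentiate w.r.t. y and set equal to N: all terms match, so h'(y) = 0 and h is a constant absorbed into C.
General solution: -3x^2y^2 + 3x^2 = C.


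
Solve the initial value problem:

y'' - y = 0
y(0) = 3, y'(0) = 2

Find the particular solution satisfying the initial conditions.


Characteristic roots of r² - 1 = 0 are -1, 1.
General solution y = c₁ e^(-x) + c₂ e^(x).
Apply y(0) = 3: c₁ + c₂ = 3. Apply y'(0) = 2: -1 c₁ + 1 c₂ = 2.
Solve: c₁ = 1/2, c₂ = 5/2.
Particular solution: y = (1/2)e^(-x) + (5/2)e^(x).


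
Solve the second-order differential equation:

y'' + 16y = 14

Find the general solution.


Homogeneous part: r² + 16 = 0 ⇒ r = ±4i, so y_h = C₁cos(4x) + C₂sin(4x).
Try constant y_p = A; plug in: 16A = 14 ⇒ A = 7/8.
General solution: y = C₁cos(4x) + C₂sin(4x) + 7/8.


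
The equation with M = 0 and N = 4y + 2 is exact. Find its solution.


Check exactness: ∂M/∂y = 0 and ∂N/∂x = 0; equal, so the equation is exact.
Integrate M with respect to x (treating y as constant): ∫M dx = 0 + h(y).
Differentiate w.r.t. y and set equal to N: the x-dependent terms already match, leaving h'(y) = 4y + 2. Integrate: h(y) = 2y^2 + 2y.
So F(x,y) = 2y^2 + 2y.
General solution: 2y^2 + 2y = C.


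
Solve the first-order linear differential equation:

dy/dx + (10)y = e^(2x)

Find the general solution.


P(x) = 10 ⇒ μ = e^(10x).
(μ y)' = e^(12x) ⇒ μ y = e^(12x)/12 + C.
Divide by μ: y = (1/12)e^(2x) + Ce^(-10x).


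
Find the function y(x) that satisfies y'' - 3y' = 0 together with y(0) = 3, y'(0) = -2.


Characteristic roots of r² - 3r = 0 are 3, 0.
General solution y = c₁ e^(3x) + c₂.
Apply y(0) = 3: c₁ + c₂ = 3. Apply y'(0) = -2: 3 c₁ + 0 c₂ = -2.
Solve: c₁ = -2/3, c₂ = 11/3.
Particular solution: y = -(2/3)e^(3x) + 11/3.


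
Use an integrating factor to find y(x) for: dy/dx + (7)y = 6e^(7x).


P(x) = 7 ⇒ μ = e^(7x).
(μ y)' = 6e^(14x) ⇒ μ y = (6/14)e^(14x) + C.
Divide by μ: y = (3/7)e^(7x) + Ce^(-7x).


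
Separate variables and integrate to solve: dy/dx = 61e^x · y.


Separate variables: dy/y = 61e^x dx.
Integrate: ln|y| = 61e^x + C₀.
Exponentiate: y = Ce^(61e^x).


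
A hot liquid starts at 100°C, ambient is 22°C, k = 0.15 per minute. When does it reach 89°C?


From T(t) = T_a + (T₀ - T_a)e^(-kt), set T(t) = 89:
(89 - 22) / (100 - 22) = e^(-0.15t), so t = -ln(0.859)/0.15 ≈ 1.0 minutes.


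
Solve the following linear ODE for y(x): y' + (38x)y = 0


P(x) = 38x ⇒ μ = e^(19x²).
Q(x) = 0 so μ y is constant: y = Ce^(-19x²).


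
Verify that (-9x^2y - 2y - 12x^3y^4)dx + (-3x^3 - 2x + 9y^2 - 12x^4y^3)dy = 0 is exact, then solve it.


Check exactness: ∂M/∂y = -9x^2 - 2 - 48x^3y^3 and ∂N/∂x = -9x^2 - 2 - 48x^3y^3; equal, so the equation is exact.
Integrate M with respect to x (treating y as constant): ∫M dx = -3x^3y - 2xy - 3x^4y^4 + h(y).
Differentiate w.r.t. y and set equal to N: the x-dependent terms already match, leaving h'(y) = 9y^2. Integrate: h(y) = 3y^3.
So F(x,y) = -3x^3y - 2xy + 3y^3 - 3x^4y^4.
General solution: -3x^3y - 2xy + 3y^3 - 3x^4y^4 = C.


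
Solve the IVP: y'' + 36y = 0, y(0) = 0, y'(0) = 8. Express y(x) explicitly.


Characteristic roots of r² + 36 = 0 are ±6i, so y = C₁cos(6x) + C₂sin(6x).
Apply y(0) = 0: C₁ = 0. Differentiate and apply y'(0) = 8: 6·C₂ = 8, so C₂ = 4/3.
Particular solution: y = (4/3)sin(6x).


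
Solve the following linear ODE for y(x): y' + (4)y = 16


P(x) = 4, Q(x) = 16; integrating factor μ = e^(4x).
(μ y)' = 16e^(4x) ⇒ μ y = 4e^(4x) + C.
Divide by μ: y = 4 + Ce^(-4x).


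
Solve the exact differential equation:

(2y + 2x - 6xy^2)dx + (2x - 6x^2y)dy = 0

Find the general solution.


Check exactness: ∂M/∂y = 2 - 12xy and ∂N/∂x = 2 - 12xy; equal, so the equation is exact.
Integrate M with respect to x (treating y as constant): ∫M dx = 2xy + x^2 - 3x^2y^2 + h(y).
Differentiate w.r.t. y and set equal to N: all terms match, so h'(y) = 0 and h is a constant absorbed into C.
General solution: 2xy + x^2 - 3x^2y^2 = C.


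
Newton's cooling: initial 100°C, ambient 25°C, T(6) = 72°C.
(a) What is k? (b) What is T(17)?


Newton's law: T(t) = T_a + (T₀ - T_a)e^(-kt).
(a) Use T(6) = 72: (72 - 25)/(100 - 25) = e^(-k·6), so k = -ln(0.627)/6 ≈ 0.0779.
(b) Apply k to t = 17: T(17) = 25 + (75)e^(-1.324) ≈ 45.0°C.


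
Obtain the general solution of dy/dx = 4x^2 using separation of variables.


Integrate both sides with respect to x: y = ∫ 4x^2 dx = (4/3)x^3 + C.


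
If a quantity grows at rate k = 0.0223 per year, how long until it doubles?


Exponential growth: P(t) = P₀ e^(0.0223t). Set P(t)/P₀ = 2: e^(0.0223t) = 2.
Solve: t = ln(2)/0.0223 ≈ 31.08 years.


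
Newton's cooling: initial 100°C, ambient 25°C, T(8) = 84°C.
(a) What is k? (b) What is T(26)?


Newton's law: T(t) = T_a + (T₀ - T_a)e^(-kt).
(a) Use T(8) = 84: (84 - 25)/(100 - 25) = e^(-k·8), so k = -ln(0.787)/8 ≈ 0.0300.
(b) Apply k to t = 26: T(26) = 25 + (75)e^(-0.780) ≈ 59.4°C.


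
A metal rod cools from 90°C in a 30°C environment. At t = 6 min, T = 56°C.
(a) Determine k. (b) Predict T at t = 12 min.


Newton's law: T(t) = T_a + (T₀ - T_a)e^(-kt).
(a) Use T(6) = 56: (56 - 30)/(90 - 30) = e^(-k·6), so k = -ln(0.433)/6 ≈ 0.1394.
(b) Apply k to t = 12: T(12) = 30 + (60)e^(-1.672) ≈ 41.3°C.


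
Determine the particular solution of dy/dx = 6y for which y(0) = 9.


General solution of y' = 6y is y = Ce^(6x).
Apply y(0) = 9: C = 9.
Particular solution: y = 9e^(6x).


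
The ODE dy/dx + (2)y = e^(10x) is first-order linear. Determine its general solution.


P(x) = 2 ⇒ μ = e^(2x).
(μ y)' = e^(12x) ⇒ μ y = e^(12x)/12 + C.
Divide by μ: y = (1/12)e^(10x) + Ce^(-2x).


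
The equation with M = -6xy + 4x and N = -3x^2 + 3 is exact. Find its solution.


Check exactness: ∂M/∂y = -6x and ∂N/∂x = -6x; equal, so the equation is exact.
Integrate M with respect to x (treating y as constant): ∫M dx = -3x^2y + 2x^2 + h(y).
Differentiate w.r.t. y and set equal to N: the x-dependent terms already match, leaving h'(y) = 3. Integrate: h(y) = 3y.
So F(x,y) = -3x^2y + 2x^2 + 3y.
General solution: -3x^2y + 2x^2 + 3y = C.


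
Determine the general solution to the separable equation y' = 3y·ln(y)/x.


Separate: dy/[y ln(y)] = 3 dx/x.
Substitute u = ln(y): du/u = 3 dx/x.
Integrate: ln|ln(y)| = 3ln|x| + C₀, hence ln(y) = C·x^3.


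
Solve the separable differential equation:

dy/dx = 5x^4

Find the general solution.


Integrate both sides with respect to x: y = ∫ 5x^4 dx = x^5 + C.


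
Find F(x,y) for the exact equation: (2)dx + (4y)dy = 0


Check exactness: ∂M/∂y = 0 and ∂N/∂x = 0; equal, so the equation is exact.
Integrate M with respect to x (treating y as constant): ∫M dx = 2x + h(y).
Differentiate w.r.t. y and set equal to N: the x-dependent terms already match, leaving h'(y) = 4y. Integrate: h(y) = 2y^2.
So F(x,y) = 2y^2 + 2x.
General solution: 2y^2 + 2x = C.


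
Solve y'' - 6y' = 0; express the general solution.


Characteristic equation: r² - 6r = 0.
Factor: (r - 6)(r - 0) = 0 ⇒ r = 6, 0 (distinct real).
General solution: y = C₁e^(6x) + C₂.


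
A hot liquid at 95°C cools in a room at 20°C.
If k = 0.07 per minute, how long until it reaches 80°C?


From T(t) = T_a + (T₀ - T_a)e^(-kt), set T(t) = 80:
(80 - 20) / (95 - 20) = e^(-0.07t), so t = -ln(0.800)/0.07 ≈ 3.2 minutes.


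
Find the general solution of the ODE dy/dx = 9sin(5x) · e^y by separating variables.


Separate: e^(-y) dy = 9sin(5x) dx.
Integrate: -e^(-y) = -(9/5)cos(5x) + C₀.
Rearrange: e^(-y) = (9/5)cos(5x) + C.


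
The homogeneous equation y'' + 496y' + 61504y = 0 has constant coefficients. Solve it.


Characteristic equation: r² + 496r + 61504 = 0, i.e. (r + 248)² = 0.
Repeated root r = -248; include an x factor for the second linearly independent solution.
General solution: y = (C₁ + C₂x)e^(-248x).


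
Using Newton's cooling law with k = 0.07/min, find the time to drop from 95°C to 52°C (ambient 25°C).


From T(t) = T_a + (T₀ - T_a)e^(-kt), set T(t) = 52:
(52 - 25) / (95 - 25) = e^(-0.07t), so t = -ln(0.386)/0.07 ≈ 13.6 minutes.


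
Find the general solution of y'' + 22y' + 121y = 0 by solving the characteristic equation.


Characteristic equation: r² + 22r + 121 = 0, i.e. (r + 11)² = 0.
Repeated root r = -11; include an x factor for the second linearly independent solution.
General solution: y = (C₁ + C₂x)e^(-11x).


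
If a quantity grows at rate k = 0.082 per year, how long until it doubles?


Exponential growth: P(t) = P₀ e^(0.082t). Set P(t)/P₀ = 2: e^(0.082t) = 2.
Solve: t = ln(2)/0.082 ≈ 8.45 years.


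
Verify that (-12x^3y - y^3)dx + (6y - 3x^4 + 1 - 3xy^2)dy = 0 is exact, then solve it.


Check exactness: ∂M/∂y = -12x^3 - 3y^2 and ∂N/∂x = -12x^3 - 3y^2; equal, so the equation is exact.
Integrate M with respect to x (treating y as constant): ∫M dx = -3x^4y - xy^3 + h(y).
Differentiate w.r.t. y and set equal to N: the x-dependent terms already match, leaving h'(y) = 6y + 1. Integrate: h(y) = 3y^2 + y.
So F(x,y) = 3y^2 - 3x^4y + y - xy^3.
General solution: 3y^2 - 3x^4y + y - xy^3 = C.


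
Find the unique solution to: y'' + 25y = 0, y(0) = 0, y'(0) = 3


Characteristic roots of r² + 25 = 0 are ±5i, so y = C₁cos(5x) + C₂sin(5x).
Apply y(0) = 0: C₁ = 0. Differentiate and apply y'(0) = 3: 5·C₂ = 3, so C₂ = 3/5.
Particular solution: y = (3/5)sin(5x).


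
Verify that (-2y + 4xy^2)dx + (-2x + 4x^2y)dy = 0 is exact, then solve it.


Check exactness: ∂M/∂y = -2 + 8xy and ∂N/∂x = -2 + 8xy; equal, so the equation is exact.
Integrate M with respect to x (treating y as constant): ∫M dx = -2xy + 2x^2y^2 + h(y).
Differentiate w.r.t. y and set equal to N: all terms match, so h'(y) = 0 and h is a constant absorbed into C.
General solution: -2xy + 2x^2y^2 = C.


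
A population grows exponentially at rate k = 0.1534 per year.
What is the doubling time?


Exponential growth: P(t) = P₀ e^(0.1534t). Set P(t)/P₀ = 2: e^(0.1534t) = 2.
Solve: t = ln(2)/0.1534 ≈ 4.52 years.


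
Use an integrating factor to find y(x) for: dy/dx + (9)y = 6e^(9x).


P(x) = 9 ⇒ μ = e^(9x).
(μ y)' = 6e^(18x) ⇒ μ y = (6/18)e^(18x) + C.
Divide by μ: y = (1/3)e^(9x) + Ce^(-9x).


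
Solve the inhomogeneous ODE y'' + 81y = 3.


Homogeneous part: r² + 81 = 0 ⇒ r = ±9i, so y_h = C₁cos(9x) + C₂sin(9x).
Try constant y_p = A; plug in: 81A = 3 ⇒ A = 1/27.
General solution: y = C₁cos(9x) + C₂sin(9x) + 1/27.


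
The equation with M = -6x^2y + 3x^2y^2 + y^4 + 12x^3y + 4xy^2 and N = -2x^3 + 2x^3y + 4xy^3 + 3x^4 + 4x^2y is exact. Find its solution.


Check exactness: ∂M/∂y = -6x^2 + 6x^2y + 4y^3 + 12x^3 + 8xy and ∂N/∂x = -6x^2 + 6x^2y + 4y^3 + 12x^3 + 8xy; equal, so the equation is exact.
Integrate M with respect to x (treating y as constant): ∫M dx = -2x^3y + x^3y^2 + xy^4 + 3x^4y + 2x^2y^2 + h(y).
Differentiate w.r.t. y and set equal to N: all terms match, so h'(y) = 0 and h is a constant absorbed into C.
General solution: -2x^3y + x^3y^2 + xy^4 + 3x^4y + 2x^2y^2 = C.


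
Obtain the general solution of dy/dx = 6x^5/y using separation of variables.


Separate variables: y dy = 6x^5 dx.
Integrate both sides: y²/2 = x^6 + C₀.
Multiply by 2: y² = 2x^6 + C.


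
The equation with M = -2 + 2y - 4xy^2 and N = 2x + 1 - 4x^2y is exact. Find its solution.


Check exactness: ∂M/∂y = 2 - 8xy and ∂N/∂x = 2 - 8xy; equal, so the equation is exact.
Integrate M with respect to x (treating y as constant): ∫M dx = -2x + 2xy - 2x^2y^2 + h(y).
Differentiate w.r.t. y and set equal to N: the x-dependent terms already match, leaving h'(y) = 1. Integrate: h(y) = y.
So F(x,y) = -2x + 2xy + y - 2x^2y^2.
General solution: -2x + 2xy + y - 2x^2y^2 = C.


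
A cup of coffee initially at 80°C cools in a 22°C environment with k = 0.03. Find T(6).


Newton's law: dT/dt = -k(T - T_a) has solution T(t) = T_a + (T₀ - T_a)e^(-kt).
Plug in T_a = 22, T₀ = 80, k = 0.03, t = 6: T(6) = 22 + (58)e^(-0.18) ≈ 70.4°C.


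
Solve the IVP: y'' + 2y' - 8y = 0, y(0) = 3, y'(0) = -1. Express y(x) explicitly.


Characteristic roots of r² + 2r - 8 = 0 are 2, -4.
General solution y = c₁ e^(2x) + c₂ e^(-4x).
Apply y(0) = 3: c₁ + c₂ = 3. Apply y'(0) = -1: 2 c₁ - 4 c₂ = -1.
Solve: c₁ = 11/6, c₂ = 7/6.
Particular solution: y = (11/6)e^(2x) + (7/6)e^(-4x).


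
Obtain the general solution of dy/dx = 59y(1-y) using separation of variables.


Separate: dy/[y(1-y)] = 59 dx.
Partial fractions: 1/[y(1-y)] = 1/y + 1/(1-y).
Integrate: ln|y/(1-y)| = 59x + C₀.
Solve for y: y = 1/(1 + Ce^(-59x)).


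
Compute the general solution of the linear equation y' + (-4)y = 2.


P(x) = -4 ⇒ μ = e^(-4x).
(μ y)' = 2e^(-4x) ⇒ μ y = -(1/2)e^(-4x) + C.
Divide by μ: y = -1/2 + Ce^(4x).


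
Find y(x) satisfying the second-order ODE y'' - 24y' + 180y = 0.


Characteristic equation: r² - 24r + 180 = 0.
Discriminant is negative; roots r = 12 ± 6i (complex conjugate pair).
General solution uses e^(α x)(C₁ cos(β x) + C₂ sin(β x)): y = e^(12x)(C₁cos(6x) + C₂sin(6x)).


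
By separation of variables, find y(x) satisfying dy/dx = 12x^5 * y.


Separate variables: dy/y = 12x^5 dx.
Integrate: ln|y| = 2x^6 + C₀.
Exponentiate: y = Ce^(2x^6).


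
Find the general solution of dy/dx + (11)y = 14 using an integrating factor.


P(x) = 11, Q(x) = 14; integrating factor μ = e^(11x).
(μ y)' = 14e^(11x) ⇒ μ y = (14/11)e^(11x) + C.
Divide by μ: y = 14/11 + Ce^(-11x).


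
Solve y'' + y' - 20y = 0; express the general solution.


Characteristic equation: r² + r - 20 = 0.
Factor: (r - 4)(r + 5) = 0 ⇒ r = 4, -5 (distinct real).
General solution: y = C₁e^(4x) + C₂e^(-5x).


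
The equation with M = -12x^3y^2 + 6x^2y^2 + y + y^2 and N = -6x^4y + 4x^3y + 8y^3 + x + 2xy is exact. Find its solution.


Check exactness: ∂M/∂y = -24x^3y + 12x^2y + 1 + 2y and ∂N/∂x = -24x^3y + 12x^2y + 1 + 2y; equal, so the equation is exact.
Integrate M with respect to x (treating y as constant): ∫M dx = -3x^4y^2 + 2x^3y^2 + xy + xy^2 + h(y).
Differentiate w.r.t. y and set equal to N: the x-dependent terms already match, leaving h'(y) = 8y^3. Integrate: h(y) = 2y^4.
So F(x,y) = -3x^4y^2 + 2x^3y^2 + 2y^4 + xy + xy^2.
General solution: -3x^4y^2 + 2x^3y^2 + 2y^4 + xy + xy^2 = C.


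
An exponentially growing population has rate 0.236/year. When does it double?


Exponential growth: P(t) = P₀ e^(0.236t). Set P(t)/P₀ = 2: e^(0.236t) = 2.
Solve: t = ln(2)/0.236 ≈ 2.94 years.
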